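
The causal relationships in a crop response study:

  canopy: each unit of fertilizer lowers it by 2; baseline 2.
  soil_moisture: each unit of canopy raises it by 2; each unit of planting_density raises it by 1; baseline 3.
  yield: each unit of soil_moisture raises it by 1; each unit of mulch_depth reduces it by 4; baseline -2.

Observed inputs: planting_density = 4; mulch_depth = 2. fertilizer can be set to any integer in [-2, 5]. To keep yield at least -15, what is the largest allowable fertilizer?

fertilizer = 4

Substituting into the soil_moisture equation gives soil_moisture = -4*fertilizer + 11.
yield becomes -4*fertilizer + 1.
Require -4*fertilizer + 1 ≥ -15, so fertilizer ≤ 4.
The largest integer in [-2, 5] satisfying this is 4.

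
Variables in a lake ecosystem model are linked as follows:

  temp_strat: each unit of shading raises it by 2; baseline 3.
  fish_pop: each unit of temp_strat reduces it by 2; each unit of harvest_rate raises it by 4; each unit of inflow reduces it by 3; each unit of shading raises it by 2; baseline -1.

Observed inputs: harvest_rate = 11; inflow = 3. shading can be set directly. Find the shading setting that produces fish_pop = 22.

Substituting into the fish_pop equation gives fish_pop = -2*shading + 28.
Solve -2*shading + 28 = 22: shading = (22 - 28) / -2 = 3.

shading = 3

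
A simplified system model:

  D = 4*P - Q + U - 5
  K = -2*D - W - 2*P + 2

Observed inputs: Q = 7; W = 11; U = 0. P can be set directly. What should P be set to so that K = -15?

Substituting into the D equation gives D = 4*P - 12.
Substituting into the K equation gives K = -10*P + 15.
Solve -10*P + 15 = -15: P = (-15 - 15) / -10 = 3.

P = 3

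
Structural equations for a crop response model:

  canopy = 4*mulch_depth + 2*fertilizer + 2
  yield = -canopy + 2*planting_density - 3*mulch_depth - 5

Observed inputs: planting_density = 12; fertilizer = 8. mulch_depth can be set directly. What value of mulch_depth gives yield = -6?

mulch_depth = 1

Substituting into the canopy equation gives canopy = 4*mulch_depth + 18.
Substituting into the yield equation gives yield = -7*mulch_depth + 1.
Solve -7*mulch_depth + 1 = -6: mulch_depth = (-6 - 1) / -7 = 1.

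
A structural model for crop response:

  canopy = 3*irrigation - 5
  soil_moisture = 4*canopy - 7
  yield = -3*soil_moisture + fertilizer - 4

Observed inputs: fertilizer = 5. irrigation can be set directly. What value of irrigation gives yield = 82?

Substituting into the soil_moisture equation gives soil_moisture = 12*irrigation - 27.
Substituting into the yield equation gives yield = -36*irrigation + 82.
Solve -36*irrigation + 82 = 82: irrigation = (82 - 82) / -36 = 0.

irrigation = 0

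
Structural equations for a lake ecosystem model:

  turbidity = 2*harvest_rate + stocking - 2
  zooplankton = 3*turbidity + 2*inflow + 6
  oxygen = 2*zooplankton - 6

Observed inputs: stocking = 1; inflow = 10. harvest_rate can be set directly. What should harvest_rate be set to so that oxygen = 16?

Substituting into the turbidity equation gives turbidity = 2*harvest_rate - 1.
Substituting into the zooplankton equation gives zooplankton = 6*harvest_rate + 23.
This gives oxygen = 12*harvest_rate + 40.
Solve 12*harvest_rate + 40 = 16: harvest_rate = (16 - 40) / 12 = -2.

harvest_rate = -2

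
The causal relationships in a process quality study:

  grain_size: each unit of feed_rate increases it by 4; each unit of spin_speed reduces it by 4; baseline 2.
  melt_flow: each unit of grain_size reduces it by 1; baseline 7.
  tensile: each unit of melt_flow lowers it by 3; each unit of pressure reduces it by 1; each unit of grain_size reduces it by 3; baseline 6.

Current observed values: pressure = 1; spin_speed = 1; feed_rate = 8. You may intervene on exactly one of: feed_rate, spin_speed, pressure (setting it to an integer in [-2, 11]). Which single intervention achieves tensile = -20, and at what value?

set pressure = 5

Intervening on feed_rate: the paths from feed_rate to tensile cancel (net effect zero), leaving tensile = -16; -20 is unreachable this way.
Intervening on spin_speed: the paths from spin_speed to tensile cancel (net effect zero), leaving tensile = -16; -20 is unreachable this way.
Intervening on pressure: with other inputs at their observed values, tensile = -pressure - 15. Solving for -20 gives pressure = 5, within [-2, 11].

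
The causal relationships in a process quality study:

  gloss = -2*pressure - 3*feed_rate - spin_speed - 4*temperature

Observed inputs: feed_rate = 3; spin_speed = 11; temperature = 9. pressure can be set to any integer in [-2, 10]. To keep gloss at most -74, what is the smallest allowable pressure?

Substituting into the gloss equation gives gloss = -2*pressure - 56.
Require -2*pressure - 56 ≤ -74, so pressure ≥ 9.
The smallest integer in [-2, 10] satisfying this is 9.

pressure = 9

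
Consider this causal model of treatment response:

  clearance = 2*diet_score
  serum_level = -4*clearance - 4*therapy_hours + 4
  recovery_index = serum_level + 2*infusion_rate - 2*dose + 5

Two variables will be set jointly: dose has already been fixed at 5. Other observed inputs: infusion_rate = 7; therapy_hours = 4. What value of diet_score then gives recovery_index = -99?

diet_score = 12

With dose held at 5:
Substituting into the serum_level equation gives serum_level = -8*diet_score - 12.
This gives recovery_index = -8*diet_score - 3.
Solve -8*diet_score - 3 = -99: diet_score = (-99 + 3) / -8 = 12.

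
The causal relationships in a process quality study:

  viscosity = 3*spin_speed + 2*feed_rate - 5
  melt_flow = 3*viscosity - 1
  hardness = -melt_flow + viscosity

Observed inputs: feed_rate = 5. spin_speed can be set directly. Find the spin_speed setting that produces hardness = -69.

spin_speed = 10

Substituting into the viscosity equation gives viscosity = 3*spin_speed + 5.
Substituting into the melt_flow equation gives melt_flow = 9*spin_speed + 14.
This gives hardness = -6*spin_speed - 9.
Solve -6*spin_speed - 9 = -69: spin_speed = (-69 + 9) / -6 = 10.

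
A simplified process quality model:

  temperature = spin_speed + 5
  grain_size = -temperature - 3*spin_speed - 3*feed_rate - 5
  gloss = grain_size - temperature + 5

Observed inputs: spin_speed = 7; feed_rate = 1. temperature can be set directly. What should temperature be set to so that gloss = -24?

temperature = 0

Intervening on temperature fixes its value directly, overriding its dependence on spin_speed.
Substituting into the grain_size equation gives grain_size = -temperature - 29.
Substituting into the gloss equation gives gloss = -2*temperature - 24.
Solve -2*temperature - 24 = -24: temperature = (-24 + 24) / -2 = 0.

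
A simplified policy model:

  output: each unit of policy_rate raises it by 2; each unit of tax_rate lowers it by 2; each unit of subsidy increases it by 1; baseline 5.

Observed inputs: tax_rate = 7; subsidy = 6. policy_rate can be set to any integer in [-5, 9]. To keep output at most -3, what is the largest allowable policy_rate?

policy_rate = 0

Substituting into the output equation gives output = 2*policy_rate - 3.
Require 2*policy_rate - 3 ≤ -3, so policy_rate ≤ 0.
The largest integer in [-5, 9] satisfying this is 0.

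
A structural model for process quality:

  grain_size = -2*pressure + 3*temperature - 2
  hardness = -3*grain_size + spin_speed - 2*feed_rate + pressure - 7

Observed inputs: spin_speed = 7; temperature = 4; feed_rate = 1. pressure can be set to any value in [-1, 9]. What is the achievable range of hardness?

Substituting into the grain_size equation gives grain_size = -2*pressure + 10.
Substituting into the hardness equation gives hardness = 7*pressure - 32.
Linear in pressure, so extremes are at the endpoints: pressure = -1 gives hardness = -39; pressure = 9 gives hardness = 31.

-39 to 31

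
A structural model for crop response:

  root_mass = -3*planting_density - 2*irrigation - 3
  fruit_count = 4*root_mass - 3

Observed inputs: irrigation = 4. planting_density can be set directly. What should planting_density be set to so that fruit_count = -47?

planting_density = 0

Substituting into the root_mass equation gives root_mass = -3*planting_density - 11.
Substituting into the fruit_count equation gives fruit_count = -12*planting_density - 47.
Solve -12*planting_density - 47 = -47: planting_density = (-47 + 47) / -12 = 0.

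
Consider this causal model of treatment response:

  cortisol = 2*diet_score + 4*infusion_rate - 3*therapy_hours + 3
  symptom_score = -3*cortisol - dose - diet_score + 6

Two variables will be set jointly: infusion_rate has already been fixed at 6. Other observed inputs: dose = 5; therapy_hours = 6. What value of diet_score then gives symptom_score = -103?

With infusion_rate held at 6:
Substituting into the cortisol equation gives cortisol = 2*diet_score + 9.
Substituting into the symptom_score equation gives symptom_score = -7*diet_score - 26.
Solve -7*diet_score - 26 = -103: diet_score = (-103 + 26) / -7 = 11.

diet_score = 11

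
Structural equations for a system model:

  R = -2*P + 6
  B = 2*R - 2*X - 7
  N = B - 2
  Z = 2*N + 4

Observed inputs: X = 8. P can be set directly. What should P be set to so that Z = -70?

P = 6

Substituting into the B equation gives B = -4*P - 11.
Substituting into the N equation gives N = -4*P - 13.
So Z = -8*P - 22.
Solve -8*P - 22 = -70: P = (-70 + 22) / -8 = 6.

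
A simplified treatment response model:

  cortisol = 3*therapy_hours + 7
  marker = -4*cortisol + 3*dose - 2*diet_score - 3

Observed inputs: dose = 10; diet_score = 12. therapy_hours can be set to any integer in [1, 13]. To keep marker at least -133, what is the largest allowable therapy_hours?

Substituting into the marker equation gives marker = -12*therapy_hours - 25.
Require -12*therapy_hours - 25 ≥ -133, so therapy_hours ≤ 9.
The largest integer in [1, 13] satisfying this is 9.

therapy_hours = 9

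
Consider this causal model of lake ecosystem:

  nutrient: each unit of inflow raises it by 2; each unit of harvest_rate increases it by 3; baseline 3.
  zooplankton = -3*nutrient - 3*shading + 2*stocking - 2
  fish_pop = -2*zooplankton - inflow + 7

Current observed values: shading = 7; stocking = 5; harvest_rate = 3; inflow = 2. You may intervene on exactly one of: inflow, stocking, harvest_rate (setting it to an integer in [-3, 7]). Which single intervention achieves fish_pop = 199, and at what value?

Intervening on inflow: fish_pop = 11*inflow + 105. Reaching 199 requires inflow = 94/11, not an integer.
Intervening on stocking: fish_pop = -4*stocking + 147. Reaching 199 requires stocking = -13, outside [-3, 7].
Intervening on harvest_rate: with other inputs at their observed values, fish_pop = 18*harvest_rate + 73. Solving for 199 gives harvest_rate = 7, within [-3, 7].

set harvest_rate = 7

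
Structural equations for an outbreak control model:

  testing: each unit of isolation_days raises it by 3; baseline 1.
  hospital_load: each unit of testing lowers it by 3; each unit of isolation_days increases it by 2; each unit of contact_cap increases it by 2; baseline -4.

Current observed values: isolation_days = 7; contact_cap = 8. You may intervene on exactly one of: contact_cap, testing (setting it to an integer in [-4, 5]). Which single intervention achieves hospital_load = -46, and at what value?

Intervening on contact_cap: with other inputs at their observed values, hospital_load = 2*contact_cap - 56. Solving for -46 gives contact_cap = 5, within [-4, 5].
Intervening on testing: hospital_load = -3*testing + 26. Reaching -46 requires testing = 24, outside [-4, 5].

set contact_cap = 5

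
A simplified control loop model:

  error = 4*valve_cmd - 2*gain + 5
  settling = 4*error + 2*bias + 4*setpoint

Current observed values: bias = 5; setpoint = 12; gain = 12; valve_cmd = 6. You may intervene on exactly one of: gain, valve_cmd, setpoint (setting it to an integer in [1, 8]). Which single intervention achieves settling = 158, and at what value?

set gain = 2

Intervening on gain: with other inputs at their observed values, settling = -8*gain + 174. Solving for 158 gives gain = 2, within [1, 8].
Intervening on valve_cmd: settling = 16*valve_cmd - 18. Reaching 158 requires valve_cmd = 11, outside [1, 8].
Intervening on setpoint: settling = 4*setpoint + 30. Reaching 158 requires setpoint = 32, outside [1, 8].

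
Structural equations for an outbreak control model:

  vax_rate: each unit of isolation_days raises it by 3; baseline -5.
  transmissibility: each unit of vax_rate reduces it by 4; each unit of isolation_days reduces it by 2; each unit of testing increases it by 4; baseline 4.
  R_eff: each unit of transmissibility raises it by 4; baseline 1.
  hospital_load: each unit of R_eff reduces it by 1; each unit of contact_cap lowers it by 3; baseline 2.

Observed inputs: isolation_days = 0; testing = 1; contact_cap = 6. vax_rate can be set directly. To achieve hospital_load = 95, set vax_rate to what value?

Intervening on vax_rate fixes its value directly, overriding its dependence on isolation_days.
Substituting into the transmissibility equation gives transmissibility = -4*vax_rate + 8.
R_eff becomes -16*vax_rate + 33.
hospital_load becomes 16*vax_rate - 49.
Solve 16*vax_rate - 49 = 95: vax_rate = (95 + 49) / 16 = 9.

vax_rate = 9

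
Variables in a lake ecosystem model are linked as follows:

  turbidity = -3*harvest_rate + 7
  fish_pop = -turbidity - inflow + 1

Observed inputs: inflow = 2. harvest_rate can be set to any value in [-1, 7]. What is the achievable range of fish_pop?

Substituting into the fish_pop equation gives fish_pop = 3*harvest_rate - 8.
Linear in harvest_rate, so extremes are at the endpoints: harvest_rate = -1 gives fish_pop = -11; harvest_rate = 7 gives fish_pop = 13.

-11 to 13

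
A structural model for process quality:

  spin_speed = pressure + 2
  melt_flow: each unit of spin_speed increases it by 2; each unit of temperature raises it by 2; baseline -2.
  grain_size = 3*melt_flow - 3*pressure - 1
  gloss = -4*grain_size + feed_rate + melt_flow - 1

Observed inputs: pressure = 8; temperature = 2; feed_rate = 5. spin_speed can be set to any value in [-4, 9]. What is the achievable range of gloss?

Intervening on spin_speed fixes its value directly, overriding its dependence on pressure.
Substituting into the melt_flow equation gives melt_flow = 2*spin_speed + 2.
Substituting into the grain_size equation gives grain_size = 6*spin_speed - 19.
gloss becomes -22*spin_speed + 82.
Linear in spin_speed, so extremes are at the endpoints: spin_speed = -4 gives gloss = 170; spin_speed = 9 gives gloss = -116.

-116 to 170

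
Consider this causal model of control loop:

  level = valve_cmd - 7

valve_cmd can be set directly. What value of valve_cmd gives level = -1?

Solve valve_cmd - 7 = -1: valve_cmd = (-1 + 7) / 1 = 6.

valve_cmd = 6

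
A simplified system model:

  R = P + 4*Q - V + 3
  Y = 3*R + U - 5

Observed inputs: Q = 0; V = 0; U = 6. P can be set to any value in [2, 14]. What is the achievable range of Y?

Substituting into the R equation gives R = P + 3.
Substituting into the Y equation gives Y = 3*P + 10.
Linear in P, so extremes are at the endpoints: P = 2 gives Y = 16; P = 14 gives Y = 52.

16 to 52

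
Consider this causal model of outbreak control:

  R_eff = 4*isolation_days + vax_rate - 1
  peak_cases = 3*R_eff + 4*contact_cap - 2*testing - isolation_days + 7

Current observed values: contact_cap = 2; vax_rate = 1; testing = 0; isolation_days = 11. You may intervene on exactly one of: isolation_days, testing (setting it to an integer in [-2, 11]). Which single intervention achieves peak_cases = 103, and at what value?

set isolation_days = 8

Intervening on isolation_days: with other inputs at their observed values, peak_cases = 11*isolation_days + 15. Solving for 103 gives isolation_days = 8, within [-2, 11].
Intervening on testing: peak_cases = -2*testing + 136. Reaching 103 requires testing = 33/2, not an integer.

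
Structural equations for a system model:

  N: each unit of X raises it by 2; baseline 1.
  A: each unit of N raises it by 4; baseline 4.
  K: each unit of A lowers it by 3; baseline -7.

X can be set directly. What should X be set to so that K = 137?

X = -7

Substituting into the A equation gives A = 8*X + 8.
Substituting into the K equation gives K = -24*X - 31.
Solve -24*X - 31 = 137: X = (137 + 31) / -24 = -7.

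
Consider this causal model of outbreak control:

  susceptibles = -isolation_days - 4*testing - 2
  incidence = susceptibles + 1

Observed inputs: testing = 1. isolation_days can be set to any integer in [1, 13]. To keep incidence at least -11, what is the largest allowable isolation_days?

Substituting into the susceptibles equation gives susceptibles = -isolation_days - 6.
Substituting into the incidence equation gives incidence = -isolation_days - 5.
Require -isolation_days - 5 ≥ -11, so isolation_days ≤ 6.
The largest integer in [1, 13] satisfying this is 6.

isolation_days = 6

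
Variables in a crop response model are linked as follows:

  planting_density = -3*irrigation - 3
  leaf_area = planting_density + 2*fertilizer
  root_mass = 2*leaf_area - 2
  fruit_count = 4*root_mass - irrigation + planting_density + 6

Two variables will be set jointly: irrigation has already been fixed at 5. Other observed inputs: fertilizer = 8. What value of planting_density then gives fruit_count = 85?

With irrigation held at 5:
Intervening on planting_density fixes its value directly, overriding its dependence on irrigation.
Substituting into the leaf_area equation gives leaf_area = planting_density + 16.
Substituting into the root_mass equation gives root_mass = 2*planting_density + 30.
Substituting into the fruit_count equation gives fruit_count = 9*planting_density + 121.
Solve 9*planting_density + 121 = 85: planting_density = (85 - 121) / 9 = -4.

planting_density = -4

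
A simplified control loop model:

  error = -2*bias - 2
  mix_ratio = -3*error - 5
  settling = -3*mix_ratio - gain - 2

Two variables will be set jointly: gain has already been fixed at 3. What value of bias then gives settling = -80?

With gain held at 3:
Substituting into the mix_ratio equation gives mix_ratio = 6*bias + 1.
Substituting into the settling equation gives settling = -18*bias - 8.
Solve -18*bias - 8 = -80: bias = (-80 + 8) / -18 = 4.

bias = 4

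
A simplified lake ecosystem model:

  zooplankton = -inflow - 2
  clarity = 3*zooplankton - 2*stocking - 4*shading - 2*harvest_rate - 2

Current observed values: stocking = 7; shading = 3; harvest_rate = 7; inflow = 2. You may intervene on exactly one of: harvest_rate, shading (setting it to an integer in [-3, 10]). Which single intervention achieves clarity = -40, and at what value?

Intervening on harvest_rate: with other inputs at their observed values, clarity = -2*harvest_rate - 40. Solving for -40 gives harvest_rate = 0, within [-3, 10].
Intervening on shading: clarity = -4*shading - 42. Reaching -40 requires shading = -1/2, not an integer.

set harvest_rate = 0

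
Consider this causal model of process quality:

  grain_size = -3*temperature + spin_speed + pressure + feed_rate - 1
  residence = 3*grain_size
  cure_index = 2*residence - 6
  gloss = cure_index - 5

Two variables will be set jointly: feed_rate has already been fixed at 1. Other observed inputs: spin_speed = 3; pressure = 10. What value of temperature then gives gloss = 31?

temperature = 2

With feed_rate held at 1:
Substituting into the grain_size equation gives grain_size = -3*temperature + 13.
residence becomes -9*temperature + 39.
Substituting into the cure_index equation gives cure_index = -18*temperature + 72.
gloss becomes -18*temperature + 67.
Solve -18*temperature + 67 = 31: temperature = (31 - 67) / -18 = 2.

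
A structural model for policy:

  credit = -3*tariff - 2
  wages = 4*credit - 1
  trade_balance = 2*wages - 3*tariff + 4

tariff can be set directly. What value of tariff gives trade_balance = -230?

Substituting into the wages equation gives wages = -12*tariff - 9.
So trade_balance = -27*tariff - 14.
Solve -27*tariff - 14 = -230: tariff = (-230 + 14) / -27 = 8.

tariff = 8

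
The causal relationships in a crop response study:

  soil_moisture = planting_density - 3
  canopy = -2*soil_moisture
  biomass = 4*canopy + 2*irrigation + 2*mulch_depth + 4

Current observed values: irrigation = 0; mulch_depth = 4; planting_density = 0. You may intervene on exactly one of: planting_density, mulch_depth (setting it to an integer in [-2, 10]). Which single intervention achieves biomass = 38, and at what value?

Intervening on planting_density: biomass = -8*planting_density + 36. Reaching 38 requires planting_density = -1/4, not an integer.
Intervening on mulch_depth: with other inputs at their observed values, biomass = 2*mulch_depth + 28. Solving for 38 gives mulch_depth = 5, within [-2, 10].

set mulch_depth = 5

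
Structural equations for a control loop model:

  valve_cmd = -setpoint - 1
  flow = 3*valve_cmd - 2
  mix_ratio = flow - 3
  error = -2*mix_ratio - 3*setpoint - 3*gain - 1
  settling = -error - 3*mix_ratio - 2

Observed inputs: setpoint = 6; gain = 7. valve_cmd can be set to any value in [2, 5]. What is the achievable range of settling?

Intervening on valve_cmd fixes its value directly, overriding its dependence on setpoint.
Substituting into the mix_ratio equation gives mix_ratio = 3*valve_cmd - 5.
This gives error = -6*valve_cmd - 30.
Substituting into the settling equation gives settling = -3*valve_cmd + 43.
Linear in valve_cmd, so extremes are at the endpoints: valve_cmd = 2 gives settling = 37; valve_cmd = 5 gives settling = 28.

28 to 37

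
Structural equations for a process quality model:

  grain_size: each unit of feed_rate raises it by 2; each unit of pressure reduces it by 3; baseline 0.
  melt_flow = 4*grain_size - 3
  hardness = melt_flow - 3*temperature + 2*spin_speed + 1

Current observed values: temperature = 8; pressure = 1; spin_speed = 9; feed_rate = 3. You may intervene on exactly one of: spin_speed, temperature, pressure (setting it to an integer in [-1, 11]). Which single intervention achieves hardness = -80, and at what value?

Intervening on spin_speed: hardness = 2*spin_speed - 14. Reaching -80 requires spin_speed = -33, outside [-1, 11].
Intervening on temperature: hardness = -3*temperature + 28. Reaching -80 requires temperature = 36, outside [-1, 11].
Intervening on pressure: with other inputs at their observed values, hardness = -12*pressure + 16. Solving for -80 gives pressure = 8, within [-1, 11].

set pressure = 8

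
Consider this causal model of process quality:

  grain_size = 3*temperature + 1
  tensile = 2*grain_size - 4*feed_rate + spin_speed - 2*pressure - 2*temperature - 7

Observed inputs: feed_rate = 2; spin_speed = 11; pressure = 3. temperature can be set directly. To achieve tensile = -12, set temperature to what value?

Substituting into the tensile equation gives tensile = 4*temperature - 8.
Solve 4*temperature - 8 = -12: temperature = (-12 + 8) / 4 = -1.

temperature = -1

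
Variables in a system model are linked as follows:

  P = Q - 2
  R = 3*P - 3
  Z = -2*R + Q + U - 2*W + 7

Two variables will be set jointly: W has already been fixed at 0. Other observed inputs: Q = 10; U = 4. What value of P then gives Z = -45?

With W held at 0:
Intervening on P fixes its value directly, overriding its dependence on Q.
Substituting into the Z equation gives Z = -6*P + 27.
Solve -6*P + 27 = -45: P = (-45 - 27) / -6 = 12.

P = 12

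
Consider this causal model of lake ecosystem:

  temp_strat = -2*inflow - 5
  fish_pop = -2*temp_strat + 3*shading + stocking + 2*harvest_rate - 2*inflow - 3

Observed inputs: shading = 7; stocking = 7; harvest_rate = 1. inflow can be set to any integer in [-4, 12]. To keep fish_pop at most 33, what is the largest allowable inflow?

Substituting into the fish_pop equation gives fish_pop = 2*inflow + 37.
Require 2*inflow + 37 ≤ 33, so inflow ≤ -2.
The largest integer in [-4, 12] satisfying this is -2.

inflow = -2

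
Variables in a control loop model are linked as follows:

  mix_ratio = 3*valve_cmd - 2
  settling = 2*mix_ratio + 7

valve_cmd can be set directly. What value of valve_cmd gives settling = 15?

Substituting into the settling equation gives settling = 6*valve_cmd + 3.
Solve 6*valve_cmd + 3 = 15: valve_cmd = (15 - 3) / 6 = 2.

valve_cmd = 2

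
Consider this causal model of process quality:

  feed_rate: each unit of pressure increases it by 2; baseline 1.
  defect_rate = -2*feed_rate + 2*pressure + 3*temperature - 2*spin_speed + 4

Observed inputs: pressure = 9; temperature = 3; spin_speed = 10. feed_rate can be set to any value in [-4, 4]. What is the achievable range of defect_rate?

3 to 19

Intervening on feed_rate fixes its value directly, overriding its dependence on pressure.
Substituting into the defect_rate equation gives defect_rate = -2*feed_rate + 11.
Linear in feed_rate, so extremes are at the endpoints: feed_rate = -4 gives defect_rate = 19; feed_rate = 4 gives defect_rate = 3.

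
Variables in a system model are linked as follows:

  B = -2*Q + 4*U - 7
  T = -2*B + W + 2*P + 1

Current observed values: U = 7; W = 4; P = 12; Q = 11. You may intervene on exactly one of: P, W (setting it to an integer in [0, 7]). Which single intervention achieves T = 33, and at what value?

Intervening on P: T = 2*P + 7. Reaching 33 requires P = 13, outside [0, 7].
Intervening on W: with other inputs at their observed values, T = W + 27. Solving for 33 gives W = 6, within [0, 7].

set W = 6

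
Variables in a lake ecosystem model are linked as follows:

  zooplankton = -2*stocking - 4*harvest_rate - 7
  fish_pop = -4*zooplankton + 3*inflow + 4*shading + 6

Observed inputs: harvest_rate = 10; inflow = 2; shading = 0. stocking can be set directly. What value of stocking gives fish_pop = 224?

Substituting into the zooplankton equation gives zooplankton = -2*stocking - 47.
fish_pop becomes 8*stocking + 200.
Solve 8*stocking + 200 = 224: stocking = (224 - 200) / 8 = 3.

stocking = 3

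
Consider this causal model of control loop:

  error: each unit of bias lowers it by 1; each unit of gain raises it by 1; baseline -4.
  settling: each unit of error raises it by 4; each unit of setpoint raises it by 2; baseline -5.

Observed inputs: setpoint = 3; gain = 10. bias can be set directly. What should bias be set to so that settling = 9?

Substituting into the error equation gives error = -bias + 6.
Substituting into the settling equation gives settling = -4*bias + 25.
Solve -4*bias + 25 = 9: bias = (9 - 25) / -4 = 4.

bias = 4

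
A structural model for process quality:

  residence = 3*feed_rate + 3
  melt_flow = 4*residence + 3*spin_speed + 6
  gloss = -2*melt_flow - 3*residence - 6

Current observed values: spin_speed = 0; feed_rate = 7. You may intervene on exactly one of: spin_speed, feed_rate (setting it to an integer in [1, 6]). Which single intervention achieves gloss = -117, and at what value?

set feed_rate = 2

Intervening on spin_speed: gloss = -6*spin_speed - 282. Reaching -117 requires spin_speed = -55/2, not an integer.
Intervening on feed_rate: with other inputs at their observed values, gloss = -33*feed_rate - 51. Solving for -117 gives feed_rate = 2, within [1, 6].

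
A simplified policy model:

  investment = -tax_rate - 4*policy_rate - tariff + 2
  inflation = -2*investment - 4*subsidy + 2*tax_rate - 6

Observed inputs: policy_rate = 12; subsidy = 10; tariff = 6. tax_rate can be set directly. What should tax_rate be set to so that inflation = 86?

tax_rate = 7

Substituting into the investment equation gives investment = -tax_rate - 52.
Substituting into the inflation equation gives inflation = 4*tax_rate + 58.
Solve 4*tax_rate + 58 = 86: tax_rate = (86 - 58) / 4 = 7.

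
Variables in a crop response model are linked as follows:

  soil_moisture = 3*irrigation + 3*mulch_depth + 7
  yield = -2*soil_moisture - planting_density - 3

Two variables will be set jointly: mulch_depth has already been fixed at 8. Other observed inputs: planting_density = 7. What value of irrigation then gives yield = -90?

With mulch_depth held at 8:
Substituting into the soil_moisture equation gives soil_moisture = 3*irrigation + 31.
Substituting into the yield equation gives yield = -6*irrigation - 72.
Solve -6*irrigation - 72 = -90: irrigation = (-90 + 72) / -6 = 3.

irrigation = 3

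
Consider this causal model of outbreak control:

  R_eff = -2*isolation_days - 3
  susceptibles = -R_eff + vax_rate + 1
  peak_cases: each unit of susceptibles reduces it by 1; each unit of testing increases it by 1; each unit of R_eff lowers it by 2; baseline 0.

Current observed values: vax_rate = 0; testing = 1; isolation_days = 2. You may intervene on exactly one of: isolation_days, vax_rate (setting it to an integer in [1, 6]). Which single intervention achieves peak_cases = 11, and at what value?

Intervening on isolation_days: with other inputs at their observed values, peak_cases = 2*isolation_days + 3. Solving for 11 gives isolation_days = 4, within [1, 6].
Intervening on vax_rate: peak_cases = -vax_rate + 7. Reaching 11 requires vax_rate = -4, outside [1, 6].

set isolation_days = 4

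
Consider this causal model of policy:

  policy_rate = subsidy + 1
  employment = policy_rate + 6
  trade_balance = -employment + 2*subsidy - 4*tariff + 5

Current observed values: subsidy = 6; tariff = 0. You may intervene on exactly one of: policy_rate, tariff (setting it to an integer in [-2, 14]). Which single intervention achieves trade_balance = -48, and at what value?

Intervening on policy_rate: trade_balance = -policy_rate + 11. Reaching -48 requires policy_rate = 59, outside [-2, 14].
Intervening on tariff: with other inputs at their observed values, trade_balance = -4*tariff + 4. Solving for -48 gives tariff = 13, within [-2, 14].

set tariff = 13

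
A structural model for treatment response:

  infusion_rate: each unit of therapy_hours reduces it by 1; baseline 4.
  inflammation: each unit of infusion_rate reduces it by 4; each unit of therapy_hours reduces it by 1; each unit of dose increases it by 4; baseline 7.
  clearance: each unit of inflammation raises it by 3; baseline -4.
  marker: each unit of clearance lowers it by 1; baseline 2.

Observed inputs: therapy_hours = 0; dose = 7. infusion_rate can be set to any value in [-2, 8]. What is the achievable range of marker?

-123 to -3

Intervening on infusion_rate fixes its value directly, overriding its dependence on therapy_hours.
Substituting into the inflammation equation gives inflammation = -4*infusion_rate + 35.
So clearance = -12*infusion_rate + 101.
Substituting into the marker equation gives marker = 12*infusion_rate - 99.
Linear in infusion_rate, so extremes are at the endpoints: infusion_rate = -2 gives marker = -123; infusion_rate = 8 gives marker = -3.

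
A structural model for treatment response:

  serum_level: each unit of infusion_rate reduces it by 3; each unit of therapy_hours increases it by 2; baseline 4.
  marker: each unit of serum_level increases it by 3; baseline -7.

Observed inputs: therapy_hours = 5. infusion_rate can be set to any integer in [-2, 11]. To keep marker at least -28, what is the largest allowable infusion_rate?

Substituting into the serum_level equation gives serum_level = -3*infusion_rate + 14.
Substituting into the marker equation gives marker = -9*infusion_rate + 35.
Require -9*infusion_rate + 35 ≥ -28, so infusion_rate ≤ 7.
The largest integer in [-2, 11] satisfying this is 7.

infusion_rate = 7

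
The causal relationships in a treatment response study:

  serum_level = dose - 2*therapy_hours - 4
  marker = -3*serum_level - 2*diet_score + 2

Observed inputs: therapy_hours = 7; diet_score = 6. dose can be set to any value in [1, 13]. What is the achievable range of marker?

Substituting into the serum_level equation gives serum_level = dose - 18.
Substituting into the marker equation gives marker = -3*dose + 44.
Linear in dose, so extremes are at the endpoints: dose = 1 gives marker = 41; dose = 13 gives marker = 5.

5 to 41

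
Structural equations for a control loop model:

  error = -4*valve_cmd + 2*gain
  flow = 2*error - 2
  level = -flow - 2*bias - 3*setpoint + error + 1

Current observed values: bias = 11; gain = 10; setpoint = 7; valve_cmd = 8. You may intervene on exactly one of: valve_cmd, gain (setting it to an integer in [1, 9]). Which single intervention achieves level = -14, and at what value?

Intervening on valve_cmd: level = 4*valve_cmd - 60. Reaching -14 requires valve_cmd = 23/2, not an integer.
Intervening on gain: with other inputs at their observed values, level = -2*gain - 8. Solving for -14 gives gain = 3, within [1, 9].

set gain = 3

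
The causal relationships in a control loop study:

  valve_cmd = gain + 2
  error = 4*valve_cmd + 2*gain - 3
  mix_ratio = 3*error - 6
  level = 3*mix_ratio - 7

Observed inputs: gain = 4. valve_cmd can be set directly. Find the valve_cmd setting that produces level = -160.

valve_cmd = -5

Intervening on valve_cmd fixes its value directly, overriding its dependence on gain.
Substituting into the error equation gives error = 4*valve_cmd + 5.
Substituting into the mix_ratio equation gives mix_ratio = 12*valve_cmd + 9.
Substituting into the level equation gives level = 36*valve_cmd + 20.
Solve 36*valve_cmd + 20 = -160: valve_cmd = (-160 - 20) / 36 = -5.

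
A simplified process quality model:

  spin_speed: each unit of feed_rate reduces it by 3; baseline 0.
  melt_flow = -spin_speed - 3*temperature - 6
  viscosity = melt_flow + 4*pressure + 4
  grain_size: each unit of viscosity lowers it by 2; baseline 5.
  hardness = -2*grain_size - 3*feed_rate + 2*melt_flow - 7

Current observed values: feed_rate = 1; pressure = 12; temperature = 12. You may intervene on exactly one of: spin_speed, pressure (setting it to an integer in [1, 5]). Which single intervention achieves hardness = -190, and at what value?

set pressure = 3

Intervening on spin_speed: hardness = -6*spin_speed - 64. Reaching -190 requires spin_speed = 21, outside [1, 5].
Intervening on pressure: with other inputs at their observed values, hardness = 16*pressure - 238. Solving for -190 gives pressure = 3, within [1, 5].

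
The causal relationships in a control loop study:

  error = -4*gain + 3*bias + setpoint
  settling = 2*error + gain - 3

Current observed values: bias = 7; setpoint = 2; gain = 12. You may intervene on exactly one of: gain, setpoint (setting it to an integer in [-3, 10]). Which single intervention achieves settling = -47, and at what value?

Intervening on gain: settling = -7*gain + 43. Reaching -47 requires gain = 90/7, not an integer.
Intervening on setpoint: with other inputs at their observed values, settling = 2*setpoint - 45. Solving for -47 gives setpoint = -1, within [-3, 10].

set setpoint = -1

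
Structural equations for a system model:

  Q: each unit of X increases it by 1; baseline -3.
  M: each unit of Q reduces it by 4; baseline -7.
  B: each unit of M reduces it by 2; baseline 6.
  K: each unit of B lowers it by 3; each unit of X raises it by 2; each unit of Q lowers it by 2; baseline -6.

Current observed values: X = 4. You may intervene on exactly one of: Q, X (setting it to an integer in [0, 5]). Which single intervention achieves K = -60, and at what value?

set X = 3

Intervening on Q: K = -26*Q - 58. Reaching -60 requires Q = 1/13, not an integer.
Intervening on X: with other inputs at their observed values, K = -24*X + 12. Solving for -60 gives X = 3, within [0, 5].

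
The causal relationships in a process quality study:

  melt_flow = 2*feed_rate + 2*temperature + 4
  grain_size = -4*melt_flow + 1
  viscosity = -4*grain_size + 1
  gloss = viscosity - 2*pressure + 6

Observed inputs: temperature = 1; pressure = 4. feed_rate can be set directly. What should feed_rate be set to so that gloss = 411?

Substituting into the melt_flow equation gives melt_flow = 2*feed_rate + 6.
So grain_size = -8*feed_rate - 23.
viscosity becomes 32*feed_rate + 93.
gloss becomes 32*feed_rate + 91.
Solve 32*feed_rate + 91 = 411: feed_rate = (411 - 91) / 32 = 10.

feed_rate = 10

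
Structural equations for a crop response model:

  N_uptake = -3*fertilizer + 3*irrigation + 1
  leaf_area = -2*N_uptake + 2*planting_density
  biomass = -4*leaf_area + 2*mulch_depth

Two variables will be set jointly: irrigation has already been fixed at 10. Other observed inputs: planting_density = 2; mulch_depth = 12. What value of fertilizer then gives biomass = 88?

With irrigation held at 10:
Substituting into the N_uptake equation gives N_uptake = -3*fertilizer + 31.
Substituting into the leaf_area equation gives leaf_area = 6*fertilizer - 58.
Substituting into the biomass equation gives biomass = -24*fertilizer + 256.
Solve -24*fertilizer + 256 = 88: fertilizer = (88 - 256) / -24 = 7.

fertilizer = 7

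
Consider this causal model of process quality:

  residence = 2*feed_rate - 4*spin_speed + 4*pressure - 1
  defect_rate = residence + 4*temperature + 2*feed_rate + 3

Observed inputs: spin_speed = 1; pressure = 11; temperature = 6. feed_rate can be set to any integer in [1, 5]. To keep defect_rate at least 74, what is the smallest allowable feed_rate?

feed_rate = 2

Substituting into the residence equation gives residence = 2*feed_rate + 39.
This gives defect_rate = 4*feed_rate + 66.
Require 4*feed_rate + 66 ≥ 74, so feed_rate ≥ 2.
The smallest integer in [1, 5] satisfying this is 2.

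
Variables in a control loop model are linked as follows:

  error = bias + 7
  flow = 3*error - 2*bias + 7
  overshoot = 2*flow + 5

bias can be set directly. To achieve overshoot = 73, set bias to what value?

Substituting into the flow equation gives flow = bias + 28.
Substituting into the overshoot equation gives overshoot = 2*bias + 61.
Solve 2*bias + 61 = 73: bias = (73 - 61) / 2 = 6.

bias = 6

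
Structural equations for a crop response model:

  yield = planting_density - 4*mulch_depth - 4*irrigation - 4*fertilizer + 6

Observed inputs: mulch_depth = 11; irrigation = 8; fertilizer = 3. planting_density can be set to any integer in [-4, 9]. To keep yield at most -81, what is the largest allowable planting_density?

Substituting into the yield equation gives yield = planting_density - 82.
Require planting_density - 82 ≤ -81, so planting_density ≤ 1.
The largest integer in [-4, 9] satisfying this is 1.

planting_density = 1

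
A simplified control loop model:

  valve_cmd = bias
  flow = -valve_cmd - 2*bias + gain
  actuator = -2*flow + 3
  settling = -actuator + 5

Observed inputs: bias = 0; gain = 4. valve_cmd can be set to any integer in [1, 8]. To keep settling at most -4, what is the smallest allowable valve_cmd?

valve_cmd = 7

Intervening on valve_cmd fixes its value directly, overriding its dependence on bias.
Substituting into the flow equation gives flow = -valve_cmd + 4.
actuator becomes 2*valve_cmd - 5.
So settling = -2*valve_cmd + 10.
Require -2*valve_cmd + 10 ≤ -4, so valve_cmd ≥ 7.
The smallest integer in [1, 8] satisfying this is 7.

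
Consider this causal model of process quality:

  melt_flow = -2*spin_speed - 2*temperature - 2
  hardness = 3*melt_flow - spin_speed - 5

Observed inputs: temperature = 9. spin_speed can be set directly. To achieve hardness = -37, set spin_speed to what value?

spin_speed = -4

Substituting into the melt_flow equation gives melt_flow = -2*spin_speed - 20.
Substituting into the hardness equation gives hardness = -7*spin_speed - 65.
Solve -7*spin_speed - 65 = -37: spin_speed = (-37 + 65) / -7 = -4.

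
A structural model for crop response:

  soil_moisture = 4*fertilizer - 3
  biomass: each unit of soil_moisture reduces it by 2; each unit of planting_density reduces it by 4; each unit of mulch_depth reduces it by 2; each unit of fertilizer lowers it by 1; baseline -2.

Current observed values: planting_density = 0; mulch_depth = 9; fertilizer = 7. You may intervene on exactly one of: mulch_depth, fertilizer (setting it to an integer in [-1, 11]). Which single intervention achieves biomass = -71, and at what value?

Intervening on mulch_depth: with other inputs at their observed values, biomass = -2*mulch_depth - 59. Solving for -71 gives mulch_depth = 6, within [-1, 11].
Intervening on fertilizer: biomass = -9*fertilizer - 14. Reaching -71 requires fertilizer = 19/3, not an integer.

set mulch_depth = 6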